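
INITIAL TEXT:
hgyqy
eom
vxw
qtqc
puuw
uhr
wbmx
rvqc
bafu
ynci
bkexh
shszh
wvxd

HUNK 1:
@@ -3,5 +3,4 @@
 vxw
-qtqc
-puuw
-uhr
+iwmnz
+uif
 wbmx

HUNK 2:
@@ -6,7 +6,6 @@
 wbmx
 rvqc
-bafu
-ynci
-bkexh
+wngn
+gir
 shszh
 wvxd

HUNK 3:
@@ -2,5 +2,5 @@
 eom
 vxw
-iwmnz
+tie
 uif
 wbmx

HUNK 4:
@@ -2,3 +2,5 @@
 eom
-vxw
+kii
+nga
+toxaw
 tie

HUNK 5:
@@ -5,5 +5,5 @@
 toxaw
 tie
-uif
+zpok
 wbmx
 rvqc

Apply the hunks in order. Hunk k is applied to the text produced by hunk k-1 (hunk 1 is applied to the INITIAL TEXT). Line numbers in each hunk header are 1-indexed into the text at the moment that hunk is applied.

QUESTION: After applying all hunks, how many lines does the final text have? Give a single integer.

Answer: 13

Derivation:
Hunk 1: at line 3 remove [qtqc,puuw,uhr] add [iwmnz,uif] -> 12 lines: hgyqy eom vxw iwmnz uif wbmx rvqc bafu ynci bkexh shszh wvxd
Hunk 2: at line 6 remove [bafu,ynci,bkexh] add [wngn,gir] -> 11 lines: hgyqy eom vxw iwmnz uif wbmx rvqc wngn gir shszh wvxd
Hunk 3: at line 2 remove [iwmnz] add [tie] -> 11 lines: hgyqy eom vxw tie uif wbmx rvqc wngn gir shszh wvxd
Hunk 4: at line 2 remove [vxw] add [kii,nga,toxaw] -> 13 lines: hgyqy eom kii nga toxaw tie uif wbmx rvqc wngn gir shszh wvxd
Hunk 5: at line 5 remove [uif] add [zpok] -> 13 lines: hgyqy eom kii nga toxaw tie zpok wbmx rvqc wngn gir shszh wvxd
Final line count: 13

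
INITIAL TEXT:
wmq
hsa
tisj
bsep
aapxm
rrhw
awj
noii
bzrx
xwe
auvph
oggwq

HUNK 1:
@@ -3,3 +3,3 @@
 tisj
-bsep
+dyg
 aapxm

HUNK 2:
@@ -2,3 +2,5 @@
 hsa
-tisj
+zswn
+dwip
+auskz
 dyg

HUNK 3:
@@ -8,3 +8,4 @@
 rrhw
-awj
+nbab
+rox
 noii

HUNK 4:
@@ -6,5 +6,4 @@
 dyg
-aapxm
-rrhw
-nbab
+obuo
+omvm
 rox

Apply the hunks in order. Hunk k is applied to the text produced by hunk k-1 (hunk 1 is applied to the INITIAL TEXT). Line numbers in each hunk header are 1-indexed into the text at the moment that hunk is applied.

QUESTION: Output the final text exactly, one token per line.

Hunk 1: at line 3 remove [bsep] add [dyg] -> 12 lines: wmq hsa tisj dyg aapxm rrhw awj noii bzrx xwe auvph oggwq
Hunk 2: at line 2 remove [tisj] add [zswn,dwip,auskz] -> 14 lines: wmq hsa zswn dwip auskz dyg aapxm rrhw awj noii bzrx xwe auvph oggwq
Hunk 3: at line 8 remove [awj] add [nbab,rox] -> 15 lines: wmq hsa zswn dwip auskz dyg aapxm rrhw nbab rox noii bzrx xwe auvph oggwq
Hunk 4: at line 6 remove [aapxm,rrhw,nbab] add [obuo,omvm] -> 14 lines: wmq hsa zswn dwip auskz dyg obuo omvm rox noii bzrx xwe auvph oggwq

Answer: wmq
hsa
zswn
dwip
auskz
dyg
obuo
omvm
rox
noii
bzrx
xwe
auvph
oggwq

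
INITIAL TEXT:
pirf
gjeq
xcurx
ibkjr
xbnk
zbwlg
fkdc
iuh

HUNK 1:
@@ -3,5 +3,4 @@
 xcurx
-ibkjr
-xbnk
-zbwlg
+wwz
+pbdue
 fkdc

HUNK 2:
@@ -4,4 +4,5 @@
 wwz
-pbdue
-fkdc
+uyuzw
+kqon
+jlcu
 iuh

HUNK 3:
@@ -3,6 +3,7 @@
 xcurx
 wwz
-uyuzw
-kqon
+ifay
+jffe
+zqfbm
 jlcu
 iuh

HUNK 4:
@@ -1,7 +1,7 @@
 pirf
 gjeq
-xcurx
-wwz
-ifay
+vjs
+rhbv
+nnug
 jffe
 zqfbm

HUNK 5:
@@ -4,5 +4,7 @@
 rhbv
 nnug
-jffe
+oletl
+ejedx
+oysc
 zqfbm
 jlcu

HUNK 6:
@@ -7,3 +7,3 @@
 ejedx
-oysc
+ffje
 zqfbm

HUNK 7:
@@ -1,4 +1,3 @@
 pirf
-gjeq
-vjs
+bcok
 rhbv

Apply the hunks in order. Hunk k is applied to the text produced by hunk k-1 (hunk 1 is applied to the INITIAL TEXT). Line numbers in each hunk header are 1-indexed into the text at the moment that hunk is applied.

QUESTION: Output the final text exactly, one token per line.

Answer: pirf
bcok
rhbv
nnug
oletl
ejedx
ffje
zqfbm
jlcu
iuh

Derivation:
Hunk 1: at line 3 remove [ibkjr,xbnk,zbwlg] add [wwz,pbdue] -> 7 lines: pirf gjeq xcurx wwz pbdue fkdc iuh
Hunk 2: at line 4 remove [pbdue,fkdc] add [uyuzw,kqon,jlcu] -> 8 lines: pirf gjeq xcurx wwz uyuzw kqon jlcu iuh
Hunk 3: at line 3 remove [uyuzw,kqon] add [ifay,jffe,zqfbm] -> 9 lines: pirf gjeq xcurx wwz ifay jffe zqfbm jlcu iuh
Hunk 4: at line 1 remove [xcurx,wwz,ifay] add [vjs,rhbv,nnug] -> 9 lines: pirf gjeq vjs rhbv nnug jffe zqfbm jlcu iuh
Hunk 5: at line 4 remove [jffe] add [oletl,ejedx,oysc] -> 11 lines: pirf gjeq vjs rhbv nnug oletl ejedx oysc zqfbm jlcu iuh
Hunk 6: at line 7 remove [oysc] add [ffje] -> 11 lines: pirf gjeq vjs rhbv nnug oletl ejedx ffje zqfbm jlcu iuh
Hunk 7: at line 1 remove [gjeq,vjs] add [bcok] -> 10 lines: pirf bcok rhbv nnug oletl ejedx ffje zqfbm jlcu iuh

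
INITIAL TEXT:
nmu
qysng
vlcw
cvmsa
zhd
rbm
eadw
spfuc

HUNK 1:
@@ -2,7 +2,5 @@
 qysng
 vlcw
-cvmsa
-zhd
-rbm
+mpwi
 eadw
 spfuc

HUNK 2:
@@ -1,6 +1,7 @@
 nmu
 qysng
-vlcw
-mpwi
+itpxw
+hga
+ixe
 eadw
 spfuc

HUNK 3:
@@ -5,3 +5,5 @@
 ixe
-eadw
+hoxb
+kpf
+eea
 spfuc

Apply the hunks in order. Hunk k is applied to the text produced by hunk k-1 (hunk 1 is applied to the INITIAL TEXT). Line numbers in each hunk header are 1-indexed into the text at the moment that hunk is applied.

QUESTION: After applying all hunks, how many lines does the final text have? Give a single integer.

Hunk 1: at line 2 remove [cvmsa,zhd,rbm] add [mpwi] -> 6 lines: nmu qysng vlcw mpwi eadw spfuc
Hunk 2: at line 1 remove [vlcw,mpwi] add [itpxw,hga,ixe] -> 7 lines: nmu qysng itpxw hga ixe eadw spfuc
Hunk 3: at line 5 remove [eadw] add [hoxb,kpf,eea] -> 9 lines: nmu qysng itpxw hga ixe hoxb kpf eea spfuc
Final line count: 9

Answer: 9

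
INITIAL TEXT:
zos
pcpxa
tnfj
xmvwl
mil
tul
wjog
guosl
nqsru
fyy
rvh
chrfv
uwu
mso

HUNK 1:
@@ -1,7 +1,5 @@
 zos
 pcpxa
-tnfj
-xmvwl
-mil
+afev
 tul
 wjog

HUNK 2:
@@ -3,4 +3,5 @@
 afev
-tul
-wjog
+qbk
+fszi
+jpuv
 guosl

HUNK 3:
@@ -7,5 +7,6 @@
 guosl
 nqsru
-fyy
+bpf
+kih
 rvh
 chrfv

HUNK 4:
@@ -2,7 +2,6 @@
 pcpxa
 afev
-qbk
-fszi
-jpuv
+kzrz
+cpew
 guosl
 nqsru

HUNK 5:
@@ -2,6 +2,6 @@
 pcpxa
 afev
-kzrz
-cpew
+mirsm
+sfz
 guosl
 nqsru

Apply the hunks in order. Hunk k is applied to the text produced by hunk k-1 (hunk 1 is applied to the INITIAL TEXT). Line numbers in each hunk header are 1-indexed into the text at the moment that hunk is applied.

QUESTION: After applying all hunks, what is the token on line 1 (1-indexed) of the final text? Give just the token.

Answer: zos

Derivation:
Hunk 1: at line 1 remove [tnfj,xmvwl,mil] add [afev] -> 12 lines: zos pcpxa afev tul wjog guosl nqsru fyy rvh chrfv uwu mso
Hunk 2: at line 3 remove [tul,wjog] add [qbk,fszi,jpuv] -> 13 lines: zos pcpxa afev qbk fszi jpuv guosl nqsru fyy rvh chrfv uwu mso
Hunk 3: at line 7 remove [fyy] add [bpf,kih] -> 14 lines: zos pcpxa afev qbk fszi jpuv guosl nqsru bpf kih rvh chrfv uwu mso
Hunk 4: at line 2 remove [qbk,fszi,jpuv] add [kzrz,cpew] -> 13 lines: zos pcpxa afev kzrz cpew guosl nqsru bpf kih rvh chrfv uwu mso
Hunk 5: at line 2 remove [kzrz,cpew] add [mirsm,sfz] -> 13 lines: zos pcpxa afev mirsm sfz guosl nqsru bpf kih rvh chrfv uwu mso
Final line 1: zos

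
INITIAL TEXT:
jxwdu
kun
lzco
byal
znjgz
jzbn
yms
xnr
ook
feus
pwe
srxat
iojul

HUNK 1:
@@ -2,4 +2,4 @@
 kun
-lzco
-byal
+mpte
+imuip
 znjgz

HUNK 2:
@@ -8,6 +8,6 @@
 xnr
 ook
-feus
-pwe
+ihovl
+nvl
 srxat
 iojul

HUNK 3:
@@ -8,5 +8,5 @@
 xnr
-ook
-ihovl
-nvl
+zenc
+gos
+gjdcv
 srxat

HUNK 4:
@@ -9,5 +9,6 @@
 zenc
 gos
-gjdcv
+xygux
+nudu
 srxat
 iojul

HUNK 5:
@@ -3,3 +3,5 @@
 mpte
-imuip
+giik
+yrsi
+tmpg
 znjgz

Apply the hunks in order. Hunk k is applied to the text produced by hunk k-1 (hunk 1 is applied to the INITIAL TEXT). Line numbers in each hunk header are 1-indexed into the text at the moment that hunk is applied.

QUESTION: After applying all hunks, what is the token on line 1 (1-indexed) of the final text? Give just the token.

Hunk 1: at line 2 remove [lzco,byal] add [mpte,imuip] -> 13 lines: jxwdu kun mpte imuip znjgz jzbn yms xnr ook feus pwe srxat iojul
Hunk 2: at line 8 remove [feus,pwe] add [ihovl,nvl] -> 13 lines: jxwdu kun mpte imuip znjgz jzbn yms xnr ook ihovl nvl srxat iojul
Hunk 3: at line 8 remove [ook,ihovl,nvl] add [zenc,gos,gjdcv] -> 13 lines: jxwdu kun mpte imuip znjgz jzbn yms xnr zenc gos gjdcv srxat iojul
Hunk 4: at line 9 remove [gjdcv] add [xygux,nudu] -> 14 lines: jxwdu kun mpte imuip znjgz jzbn yms xnr zenc gos xygux nudu srxat iojul
Hunk 5: at line 3 remove [imuip] add [giik,yrsi,tmpg] -> 16 lines: jxwdu kun mpte giik yrsi tmpg znjgz jzbn yms xnr zenc gos xygux nudu srxat iojul
Final line 1: jxwdu

Answer: jxwdu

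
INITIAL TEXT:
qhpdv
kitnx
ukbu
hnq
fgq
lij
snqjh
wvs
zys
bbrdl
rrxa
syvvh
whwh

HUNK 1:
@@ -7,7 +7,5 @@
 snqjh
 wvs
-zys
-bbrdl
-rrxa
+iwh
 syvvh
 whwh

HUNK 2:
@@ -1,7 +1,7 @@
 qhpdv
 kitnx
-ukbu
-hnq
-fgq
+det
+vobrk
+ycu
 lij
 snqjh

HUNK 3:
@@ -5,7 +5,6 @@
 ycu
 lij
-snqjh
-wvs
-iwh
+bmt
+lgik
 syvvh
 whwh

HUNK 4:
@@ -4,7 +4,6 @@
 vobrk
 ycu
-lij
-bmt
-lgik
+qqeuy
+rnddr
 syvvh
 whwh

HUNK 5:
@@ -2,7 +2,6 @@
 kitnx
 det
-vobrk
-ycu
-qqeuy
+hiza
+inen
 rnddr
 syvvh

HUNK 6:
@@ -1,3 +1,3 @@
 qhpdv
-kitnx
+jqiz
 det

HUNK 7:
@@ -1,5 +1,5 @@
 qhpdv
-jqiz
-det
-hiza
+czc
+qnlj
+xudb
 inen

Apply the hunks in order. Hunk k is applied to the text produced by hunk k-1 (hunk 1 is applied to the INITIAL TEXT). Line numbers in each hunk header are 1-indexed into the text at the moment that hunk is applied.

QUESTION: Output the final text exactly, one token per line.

Hunk 1: at line 7 remove [zys,bbrdl,rrxa] add [iwh] -> 11 lines: qhpdv kitnx ukbu hnq fgq lij snqjh wvs iwh syvvh whwh
Hunk 2: at line 1 remove [ukbu,hnq,fgq] add [det,vobrk,ycu] -> 11 lines: qhpdv kitnx det vobrk ycu lij snqjh wvs iwh syvvh whwh
Hunk 3: at line 5 remove [snqjh,wvs,iwh] add [bmt,lgik] -> 10 lines: qhpdv kitnx det vobrk ycu lij bmt lgik syvvh whwh
Hunk 4: at line 4 remove [lij,bmt,lgik] add [qqeuy,rnddr] -> 9 lines: qhpdv kitnx det vobrk ycu qqeuy rnddr syvvh whwh
Hunk 5: at line 2 remove [vobrk,ycu,qqeuy] add [hiza,inen] -> 8 lines: qhpdv kitnx det hiza inen rnddr syvvh whwh
Hunk 6: at line 1 remove [kitnx] add [jqiz] -> 8 lines: qhpdv jqiz det hiza inen rnddr syvvh whwh
Hunk 7: at line 1 remove [jqiz,det,hiza] add [czc,qnlj,xudb] -> 8 lines: qhpdv czc qnlj xudb inen rnddr syvvh whwh

Answer: qhpdv
czc
qnlj
xudb
inen
rnddr
syvvh
whwh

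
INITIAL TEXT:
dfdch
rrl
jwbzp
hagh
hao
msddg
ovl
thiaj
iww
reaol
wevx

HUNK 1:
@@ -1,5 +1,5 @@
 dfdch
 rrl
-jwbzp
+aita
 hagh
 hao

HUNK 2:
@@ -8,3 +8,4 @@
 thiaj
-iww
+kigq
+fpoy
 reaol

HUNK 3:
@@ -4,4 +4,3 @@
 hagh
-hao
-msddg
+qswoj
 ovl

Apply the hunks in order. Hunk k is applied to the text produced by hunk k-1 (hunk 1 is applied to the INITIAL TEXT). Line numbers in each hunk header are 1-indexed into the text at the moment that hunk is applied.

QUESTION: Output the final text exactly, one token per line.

Answer: dfdch
rrl
aita
hagh
qswoj
ovl
thiaj
kigq
fpoy
reaol
wevx

Derivation:
Hunk 1: at line 1 remove [jwbzp] add [aita] -> 11 lines: dfdch rrl aita hagh hao msddg ovl thiaj iww reaol wevx
Hunk 2: at line 8 remove [iww] add [kigq,fpoy] -> 12 lines: dfdch rrl aita hagh hao msddg ovl thiaj kigq fpoy reaol wevx
Hunk 3: at line 4 remove [hao,msddg] add [qswoj] -> 11 lines: dfdch rrl aita hagh qswoj ovl thiaj kigq fpoy reaol wevx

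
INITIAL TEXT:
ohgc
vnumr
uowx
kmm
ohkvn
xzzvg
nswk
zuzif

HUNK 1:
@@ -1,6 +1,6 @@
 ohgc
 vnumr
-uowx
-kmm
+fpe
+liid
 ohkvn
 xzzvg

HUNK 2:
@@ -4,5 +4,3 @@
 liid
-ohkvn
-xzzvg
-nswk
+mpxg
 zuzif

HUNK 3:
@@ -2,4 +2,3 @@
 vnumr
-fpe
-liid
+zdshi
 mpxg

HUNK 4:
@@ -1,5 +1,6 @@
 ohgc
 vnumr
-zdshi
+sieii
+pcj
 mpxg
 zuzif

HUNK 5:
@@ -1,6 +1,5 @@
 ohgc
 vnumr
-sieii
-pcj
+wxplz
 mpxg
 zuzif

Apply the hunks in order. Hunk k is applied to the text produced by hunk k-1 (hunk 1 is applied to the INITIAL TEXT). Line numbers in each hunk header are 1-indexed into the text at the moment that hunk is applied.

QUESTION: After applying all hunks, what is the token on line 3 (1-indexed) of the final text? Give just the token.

Hunk 1: at line 1 remove [uowx,kmm] add [fpe,liid] -> 8 lines: ohgc vnumr fpe liid ohkvn xzzvg nswk zuzif
Hunk 2: at line 4 remove [ohkvn,xzzvg,nswk] add [mpxg] -> 6 lines: ohgc vnumr fpe liid mpxg zuzif
Hunk 3: at line 2 remove [fpe,liid] add [zdshi] -> 5 lines: ohgc vnumr zdshi mpxg zuzif
Hunk 4: at line 1 remove [zdshi] add [sieii,pcj] -> 6 lines: ohgc vnumr sieii pcj mpxg zuzif
Hunk 5: at line 1 remove [sieii,pcj] add [wxplz] -> 5 lines: ohgc vnumr wxplz mpxg zuzif
Final line 3: wxplz

Answer: wxplz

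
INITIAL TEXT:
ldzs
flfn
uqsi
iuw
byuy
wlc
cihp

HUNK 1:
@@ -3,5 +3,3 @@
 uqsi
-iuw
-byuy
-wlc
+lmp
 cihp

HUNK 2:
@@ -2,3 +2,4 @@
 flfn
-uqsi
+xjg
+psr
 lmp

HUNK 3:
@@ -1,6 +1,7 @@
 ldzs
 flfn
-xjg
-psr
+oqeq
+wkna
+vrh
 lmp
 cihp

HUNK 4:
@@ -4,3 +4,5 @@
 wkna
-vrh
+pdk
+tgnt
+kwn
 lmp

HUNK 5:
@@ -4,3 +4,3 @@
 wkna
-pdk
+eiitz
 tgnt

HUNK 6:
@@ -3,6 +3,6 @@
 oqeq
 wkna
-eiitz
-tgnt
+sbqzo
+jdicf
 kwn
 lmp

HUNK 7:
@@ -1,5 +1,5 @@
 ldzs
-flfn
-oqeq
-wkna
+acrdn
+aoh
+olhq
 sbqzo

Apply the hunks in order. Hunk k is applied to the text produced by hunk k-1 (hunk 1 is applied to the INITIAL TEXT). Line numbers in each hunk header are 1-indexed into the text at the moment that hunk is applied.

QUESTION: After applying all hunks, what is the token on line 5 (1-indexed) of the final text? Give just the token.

Answer: sbqzo

Derivation:
Hunk 1: at line 3 remove [iuw,byuy,wlc] add [lmp] -> 5 lines: ldzs flfn uqsi lmp cihp
Hunk 2: at line 2 remove [uqsi] add [xjg,psr] -> 6 lines: ldzs flfn xjg psr lmp cihp
Hunk 3: at line 1 remove [xjg,psr] add [oqeq,wkna,vrh] -> 7 lines: ldzs flfn oqeq wkna vrh lmp cihp
Hunk 4: at line 4 remove [vrh] add [pdk,tgnt,kwn] -> 9 lines: ldzs flfn oqeq wkna pdk tgnt kwn lmp cihp
Hunk 5: at line 4 remove [pdk] add [eiitz] -> 9 lines: ldzs flfn oqeq wkna eiitz tgnt kwn lmp cihp
Hunk 6: at line 3 remove [eiitz,tgnt] add [sbqzo,jdicf] -> 9 lines: ldzs flfn oqeq wkna sbqzo jdicf kwn lmp cihp
Hunk 7: at line 1 remove [flfn,oqeq,wkna] add [acrdn,aoh,olhq] -> 9 lines: ldzs acrdn aoh olhq sbqzo jdicf kwn lmp cihp
Final line 5: sbqzo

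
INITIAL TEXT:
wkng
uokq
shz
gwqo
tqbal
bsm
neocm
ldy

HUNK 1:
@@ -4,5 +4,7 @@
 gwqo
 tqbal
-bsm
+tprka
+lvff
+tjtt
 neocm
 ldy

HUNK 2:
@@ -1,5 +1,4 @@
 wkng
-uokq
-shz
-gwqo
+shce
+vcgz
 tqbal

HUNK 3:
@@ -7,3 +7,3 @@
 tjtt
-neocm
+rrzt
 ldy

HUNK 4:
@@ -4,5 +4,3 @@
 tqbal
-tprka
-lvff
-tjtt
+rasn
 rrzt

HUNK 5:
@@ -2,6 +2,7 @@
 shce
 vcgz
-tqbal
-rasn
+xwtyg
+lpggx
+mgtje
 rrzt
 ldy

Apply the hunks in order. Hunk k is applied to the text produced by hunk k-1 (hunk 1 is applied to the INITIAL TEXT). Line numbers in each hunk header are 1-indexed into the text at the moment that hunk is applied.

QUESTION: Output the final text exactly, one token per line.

Hunk 1: at line 4 remove [bsm] add [tprka,lvff,tjtt] -> 10 lines: wkng uokq shz gwqo tqbal tprka lvff tjtt neocm ldy
Hunk 2: at line 1 remove [uokq,shz,gwqo] add [shce,vcgz] -> 9 lines: wkng shce vcgz tqbal tprka lvff tjtt neocm ldy
Hunk 3: at line 7 remove [neocm] add [rrzt] -> 9 lines: wkng shce vcgz tqbal tprka lvff tjtt rrzt ldy
Hunk 4: at line 4 remove [tprka,lvff,tjtt] add [rasn] -> 7 lines: wkng shce vcgz tqbal rasn rrzt ldy
Hunk 5: at line 2 remove [tqbal,rasn] add [xwtyg,lpggx,mgtje] -> 8 lines: wkng shce vcgz xwtyg lpggx mgtje rrzt ldy

Answer: wkng
shce
vcgz
xwtyg
lpggx
mgtje
rrzt
ldy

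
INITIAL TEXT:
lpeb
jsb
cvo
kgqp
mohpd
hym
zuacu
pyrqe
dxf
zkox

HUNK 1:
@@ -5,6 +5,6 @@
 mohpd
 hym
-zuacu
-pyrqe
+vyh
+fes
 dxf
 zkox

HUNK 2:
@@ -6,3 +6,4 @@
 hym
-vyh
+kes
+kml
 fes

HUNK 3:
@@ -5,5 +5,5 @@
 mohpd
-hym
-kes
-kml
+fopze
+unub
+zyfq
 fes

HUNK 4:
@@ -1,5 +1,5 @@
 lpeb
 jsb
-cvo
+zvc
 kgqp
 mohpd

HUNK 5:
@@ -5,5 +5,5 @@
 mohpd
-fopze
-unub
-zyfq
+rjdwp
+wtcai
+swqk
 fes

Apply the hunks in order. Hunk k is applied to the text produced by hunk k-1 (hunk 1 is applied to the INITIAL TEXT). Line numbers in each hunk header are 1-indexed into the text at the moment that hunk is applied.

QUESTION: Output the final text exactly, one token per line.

Answer: lpeb
jsb
zvc
kgqp
mohpd
rjdwp
wtcai
swqk
fes
dxf
zkox

Derivation:
Hunk 1: at line 5 remove [zuacu,pyrqe] add [vyh,fes] -> 10 lines: lpeb jsb cvo kgqp mohpd hym vyh fes dxf zkox
Hunk 2: at line 6 remove [vyh] add [kes,kml] -> 11 lines: lpeb jsb cvo kgqp mohpd hym kes kml fes dxf zkox
Hunk 3: at line 5 remove [hym,kes,kml] add [fopze,unub,zyfq] -> 11 lines: lpeb jsb cvo kgqp mohpd fopze unub zyfq fes dxf zkox
Hunk 4: at line 1 remove [cvo] add [zvc] -> 11 lines: lpeb jsb zvc kgqp mohpd fopze unub zyfq fes dxf zkox
Hunk 5: at line 5 remove [fopze,unub,zyfq] add [rjdwp,wtcai,swqk] -> 11 lines: lpeb jsb zvc kgqp mohpd rjdwp wtcai swqk fes dxf zkox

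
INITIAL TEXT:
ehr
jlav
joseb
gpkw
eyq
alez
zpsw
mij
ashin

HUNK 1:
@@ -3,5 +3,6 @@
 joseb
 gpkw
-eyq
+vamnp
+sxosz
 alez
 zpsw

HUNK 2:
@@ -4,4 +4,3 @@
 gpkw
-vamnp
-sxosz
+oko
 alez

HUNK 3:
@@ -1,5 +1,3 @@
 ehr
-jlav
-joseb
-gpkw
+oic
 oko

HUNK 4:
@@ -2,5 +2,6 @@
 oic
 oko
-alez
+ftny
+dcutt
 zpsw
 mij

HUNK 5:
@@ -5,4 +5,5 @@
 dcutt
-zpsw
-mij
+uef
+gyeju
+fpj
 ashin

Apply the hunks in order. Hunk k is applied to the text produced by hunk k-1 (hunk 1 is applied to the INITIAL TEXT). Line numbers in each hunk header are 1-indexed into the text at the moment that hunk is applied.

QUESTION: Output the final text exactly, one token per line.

Hunk 1: at line 3 remove [eyq] add [vamnp,sxosz] -> 10 lines: ehr jlav joseb gpkw vamnp sxosz alez zpsw mij ashin
Hunk 2: at line 4 remove [vamnp,sxosz] add [oko] -> 9 lines: ehr jlav joseb gpkw oko alez zpsw mij ashin
Hunk 3: at line 1 remove [jlav,joseb,gpkw] add [oic] -> 7 lines: ehr oic oko alez zpsw mij ashin
Hunk 4: at line 2 remove [alez] add [ftny,dcutt] -> 8 lines: ehr oic oko ftny dcutt zpsw mij ashin
Hunk 5: at line 5 remove [zpsw,mij] add [uef,gyeju,fpj] -> 9 lines: ehr oic oko ftny dcutt uef gyeju fpj ashin

Answer: ehr
oic
oko
ftny
dcutt
uef
gyeju
fpj
ashin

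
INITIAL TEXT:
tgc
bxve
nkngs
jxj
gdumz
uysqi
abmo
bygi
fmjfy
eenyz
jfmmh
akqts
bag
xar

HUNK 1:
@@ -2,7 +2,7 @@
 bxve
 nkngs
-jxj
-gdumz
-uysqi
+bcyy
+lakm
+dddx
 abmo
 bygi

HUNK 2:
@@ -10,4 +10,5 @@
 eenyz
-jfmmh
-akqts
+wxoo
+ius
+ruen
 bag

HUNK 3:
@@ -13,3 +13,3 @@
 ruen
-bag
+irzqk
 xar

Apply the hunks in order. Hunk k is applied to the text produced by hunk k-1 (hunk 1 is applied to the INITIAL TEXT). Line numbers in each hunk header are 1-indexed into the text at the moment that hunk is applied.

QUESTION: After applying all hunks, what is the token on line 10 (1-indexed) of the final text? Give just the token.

Answer: eenyz

Derivation:
Hunk 1: at line 2 remove [jxj,gdumz,uysqi] add [bcyy,lakm,dddx] -> 14 lines: tgc bxve nkngs bcyy lakm dddx abmo bygi fmjfy eenyz jfmmh akqts bag xar
Hunk 2: at line 10 remove [jfmmh,akqts] add [wxoo,ius,ruen] -> 15 lines: tgc bxve nkngs bcyy lakm dddx abmo bygi fmjfy eenyz wxoo ius ruen bag xar
Hunk 3: at line 13 remove [bag] add [irzqk] -> 15 lines: tgc bxve nkngs bcyy lakm dddx abmo bygi fmjfy eenyz wxoo ius ruen irzqk xar
Final line 10: eenyz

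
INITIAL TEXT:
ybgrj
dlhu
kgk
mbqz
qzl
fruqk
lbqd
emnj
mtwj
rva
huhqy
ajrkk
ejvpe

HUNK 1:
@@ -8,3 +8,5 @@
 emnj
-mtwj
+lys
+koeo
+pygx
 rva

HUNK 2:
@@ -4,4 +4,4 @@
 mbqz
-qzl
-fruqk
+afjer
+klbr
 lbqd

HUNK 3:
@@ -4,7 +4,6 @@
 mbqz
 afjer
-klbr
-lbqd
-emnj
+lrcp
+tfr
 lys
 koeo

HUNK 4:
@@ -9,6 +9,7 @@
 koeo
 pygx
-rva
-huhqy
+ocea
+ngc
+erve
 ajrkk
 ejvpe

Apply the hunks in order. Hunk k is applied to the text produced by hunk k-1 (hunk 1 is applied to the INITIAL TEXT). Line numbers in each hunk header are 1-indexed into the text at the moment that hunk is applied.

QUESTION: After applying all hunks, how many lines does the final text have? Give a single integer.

Answer: 15

Derivation:
Hunk 1: at line 8 remove [mtwj] add [lys,koeo,pygx] -> 15 lines: ybgrj dlhu kgk mbqz qzl fruqk lbqd emnj lys koeo pygx rva huhqy ajrkk ejvpe
Hunk 2: at line 4 remove [qzl,fruqk] add [afjer,klbr] -> 15 lines: ybgrj dlhu kgk mbqz afjer klbr lbqd emnj lys koeo pygx rva huhqy ajrkk ejvpe
Hunk 3: at line 4 remove [klbr,lbqd,emnj] add [lrcp,tfr] -> 14 lines: ybgrj dlhu kgk mbqz afjer lrcp tfr lys koeo pygx rva huhqy ajrkk ejvpe
Hunk 4: at line 9 remove [rva,huhqy] add [ocea,ngc,erve] -> 15 lines: ybgrj dlhu kgk mbqz afjer lrcp tfr lys koeo pygx ocea ngc erve ajrkk ejvpe
Final line count: 15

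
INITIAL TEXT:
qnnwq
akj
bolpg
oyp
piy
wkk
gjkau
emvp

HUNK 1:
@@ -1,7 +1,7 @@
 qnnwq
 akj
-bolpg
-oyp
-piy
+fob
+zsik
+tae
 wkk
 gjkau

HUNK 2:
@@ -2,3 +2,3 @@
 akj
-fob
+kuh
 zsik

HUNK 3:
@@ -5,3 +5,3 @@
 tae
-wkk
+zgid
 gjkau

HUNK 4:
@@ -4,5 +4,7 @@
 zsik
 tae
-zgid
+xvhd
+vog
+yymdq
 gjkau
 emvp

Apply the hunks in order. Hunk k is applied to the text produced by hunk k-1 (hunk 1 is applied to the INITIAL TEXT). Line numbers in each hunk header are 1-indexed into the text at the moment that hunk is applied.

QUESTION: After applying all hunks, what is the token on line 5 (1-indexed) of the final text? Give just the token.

Hunk 1: at line 1 remove [bolpg,oyp,piy] add [fob,zsik,tae] -> 8 lines: qnnwq akj fob zsik tae wkk gjkau emvp
Hunk 2: at line 2 remove [fob] add [kuh] -> 8 lines: qnnwq akj kuh zsik tae wkk gjkau emvp
Hunk 3: at line 5 remove [wkk] add [zgid] -> 8 lines: qnnwq akj kuh zsik tae zgid gjkau emvp
Hunk 4: at line 4 remove [zgid] add [xvhd,vog,yymdq] -> 10 lines: qnnwq akj kuh zsik tae xvhd vog yymdq gjkau emvp
Final line 5: tae

Answer: tae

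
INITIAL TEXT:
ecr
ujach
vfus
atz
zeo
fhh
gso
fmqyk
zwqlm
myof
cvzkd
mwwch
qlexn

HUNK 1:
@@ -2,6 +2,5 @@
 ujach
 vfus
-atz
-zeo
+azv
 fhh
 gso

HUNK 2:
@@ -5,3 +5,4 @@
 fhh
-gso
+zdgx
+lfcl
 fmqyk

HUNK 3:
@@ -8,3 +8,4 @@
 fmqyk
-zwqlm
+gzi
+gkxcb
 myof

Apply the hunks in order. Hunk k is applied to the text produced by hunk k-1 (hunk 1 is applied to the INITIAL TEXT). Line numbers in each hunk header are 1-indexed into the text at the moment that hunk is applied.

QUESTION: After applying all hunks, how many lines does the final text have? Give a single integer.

Hunk 1: at line 2 remove [atz,zeo] add [azv] -> 12 lines: ecr ujach vfus azv fhh gso fmqyk zwqlm myof cvzkd mwwch qlexn
Hunk 2: at line 5 remove [gso] add [zdgx,lfcl] -> 13 lines: ecr ujach vfus azv fhh zdgx lfcl fmqyk zwqlm myof cvzkd mwwch qlexn
Hunk 3: at line 8 remove [zwqlm] add [gzi,gkxcb] -> 14 lines: ecr ujach vfus azv fhh zdgx lfcl fmqyk gzi gkxcb myof cvzkd mwwch qlexn
Final line count: 14

Answer: 14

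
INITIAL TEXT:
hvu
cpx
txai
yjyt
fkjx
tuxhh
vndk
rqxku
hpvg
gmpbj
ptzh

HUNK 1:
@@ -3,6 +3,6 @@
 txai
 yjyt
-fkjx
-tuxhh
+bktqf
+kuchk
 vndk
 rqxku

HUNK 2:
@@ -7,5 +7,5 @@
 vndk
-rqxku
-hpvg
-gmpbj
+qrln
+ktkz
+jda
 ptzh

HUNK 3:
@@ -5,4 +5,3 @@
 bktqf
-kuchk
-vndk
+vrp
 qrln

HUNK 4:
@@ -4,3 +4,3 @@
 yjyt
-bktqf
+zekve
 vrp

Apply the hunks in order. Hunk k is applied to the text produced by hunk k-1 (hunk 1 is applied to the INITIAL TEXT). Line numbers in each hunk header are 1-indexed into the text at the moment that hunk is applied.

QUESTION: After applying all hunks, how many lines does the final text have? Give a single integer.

Hunk 1: at line 3 remove [fkjx,tuxhh] add [bktqf,kuchk] -> 11 lines: hvu cpx txai yjyt bktqf kuchk vndk rqxku hpvg gmpbj ptzh
Hunk 2: at line 7 remove [rqxku,hpvg,gmpbj] add [qrln,ktkz,jda] -> 11 lines: hvu cpx txai yjyt bktqf kuchk vndk qrln ktkz jda ptzh
Hunk 3: at line 5 remove [kuchk,vndk] add [vrp] -> 10 lines: hvu cpx txai yjyt bktqf vrp qrln ktkz jda ptzh
Hunk 4: at line 4 remove [bktqf] add [zekve] -> 10 lines: hvu cpx txai yjyt zekve vrp qrln ktkz jda ptzh
Final line count: 10

Answer: 10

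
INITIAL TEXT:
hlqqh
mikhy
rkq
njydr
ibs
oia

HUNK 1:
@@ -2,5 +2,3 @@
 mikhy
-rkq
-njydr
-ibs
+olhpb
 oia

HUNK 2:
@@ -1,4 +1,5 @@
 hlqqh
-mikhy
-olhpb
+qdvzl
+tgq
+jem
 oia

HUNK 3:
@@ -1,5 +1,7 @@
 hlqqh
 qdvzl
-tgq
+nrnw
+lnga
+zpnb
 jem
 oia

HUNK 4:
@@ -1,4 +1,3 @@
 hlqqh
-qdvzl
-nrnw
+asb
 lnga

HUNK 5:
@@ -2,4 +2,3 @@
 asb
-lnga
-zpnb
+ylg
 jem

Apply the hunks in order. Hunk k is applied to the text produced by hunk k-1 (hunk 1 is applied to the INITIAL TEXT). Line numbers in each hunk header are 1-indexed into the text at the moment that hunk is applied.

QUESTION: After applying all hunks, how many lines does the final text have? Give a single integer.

Answer: 5

Derivation:
Hunk 1: at line 2 remove [rkq,njydr,ibs] add [olhpb] -> 4 lines: hlqqh mikhy olhpb oia
Hunk 2: at line 1 remove [mikhy,olhpb] add [qdvzl,tgq,jem] -> 5 lines: hlqqh qdvzl tgq jem oia
Hunk 3: at line 1 remove [tgq] add [nrnw,lnga,zpnb] -> 7 lines: hlqqh qdvzl nrnw lnga zpnb jem oia
Hunk 4: at line 1 remove [qdvzl,nrnw] add [asb] -> 6 lines: hlqqh asb lnga zpnb jem oia
Hunk 5: at line 2 remove [lnga,zpnb] add [ylg] -> 5 lines: hlqqh asb ylg jem oia
Final line count: 5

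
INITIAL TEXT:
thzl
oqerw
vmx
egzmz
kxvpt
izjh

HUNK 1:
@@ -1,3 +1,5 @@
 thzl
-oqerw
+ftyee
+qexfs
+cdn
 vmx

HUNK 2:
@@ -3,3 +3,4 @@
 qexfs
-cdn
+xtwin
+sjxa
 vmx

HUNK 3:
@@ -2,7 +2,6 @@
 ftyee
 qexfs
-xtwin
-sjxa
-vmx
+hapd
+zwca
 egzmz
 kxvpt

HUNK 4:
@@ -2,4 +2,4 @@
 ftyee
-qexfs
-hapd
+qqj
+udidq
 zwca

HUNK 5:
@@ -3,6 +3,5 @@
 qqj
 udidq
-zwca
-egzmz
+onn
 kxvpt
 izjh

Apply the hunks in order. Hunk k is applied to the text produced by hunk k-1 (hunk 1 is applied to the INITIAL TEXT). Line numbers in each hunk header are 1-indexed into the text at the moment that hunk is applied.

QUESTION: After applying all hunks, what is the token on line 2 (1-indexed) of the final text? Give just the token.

Hunk 1: at line 1 remove [oqerw] add [ftyee,qexfs,cdn] -> 8 lines: thzl ftyee qexfs cdn vmx egzmz kxvpt izjh
Hunk 2: at line 3 remove [cdn] add [xtwin,sjxa] -> 9 lines: thzl ftyee qexfs xtwin sjxa vmx egzmz kxvpt izjh
Hunk 3: at line 2 remove [xtwin,sjxa,vmx] add [hapd,zwca] -> 8 lines: thzl ftyee qexfs hapd zwca egzmz kxvpt izjh
Hunk 4: at line 2 remove [qexfs,hapd] add [qqj,udidq] -> 8 lines: thzl ftyee qqj udidq zwca egzmz kxvpt izjh
Hunk 5: at line 3 remove [zwca,egzmz] add [onn] -> 7 lines: thzl ftyee qqj udidq onn kxvpt izjh
Final line 2: ftyee

Answer: ftyee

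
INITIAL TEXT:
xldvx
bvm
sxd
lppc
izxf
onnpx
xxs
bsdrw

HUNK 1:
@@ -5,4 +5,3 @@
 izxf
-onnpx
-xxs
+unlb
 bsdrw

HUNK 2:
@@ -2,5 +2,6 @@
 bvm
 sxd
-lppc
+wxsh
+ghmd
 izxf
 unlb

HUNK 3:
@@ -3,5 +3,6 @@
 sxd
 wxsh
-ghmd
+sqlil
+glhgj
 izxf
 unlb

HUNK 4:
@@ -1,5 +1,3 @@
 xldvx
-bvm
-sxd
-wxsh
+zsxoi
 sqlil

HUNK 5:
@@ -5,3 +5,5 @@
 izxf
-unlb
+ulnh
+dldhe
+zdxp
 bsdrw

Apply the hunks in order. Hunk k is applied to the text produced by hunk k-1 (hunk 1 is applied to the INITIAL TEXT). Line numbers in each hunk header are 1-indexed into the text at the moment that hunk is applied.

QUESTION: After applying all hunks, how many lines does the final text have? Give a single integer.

Answer: 9

Derivation:
Hunk 1: at line 5 remove [onnpx,xxs] add [unlb] -> 7 lines: xldvx bvm sxd lppc izxf unlb bsdrw
Hunk 2: at line 2 remove [lppc] add [wxsh,ghmd] -> 8 lines: xldvx bvm sxd wxsh ghmd izxf unlb bsdrw
Hunk 3: at line 3 remove [ghmd] add [sqlil,glhgj] -> 9 lines: xldvx bvm sxd wxsh sqlil glhgj izxf unlb bsdrw
Hunk 4: at line 1 remove [bvm,sxd,wxsh] add [zsxoi] -> 7 lines: xldvx zsxoi sqlil glhgj izxf unlb bsdrw
Hunk 5: at line 5 remove [unlb] add [ulnh,dldhe,zdxp] -> 9 lines: xldvx zsxoi sqlil glhgj izxf ulnh dldhe zdxp bsdrw
Final line count: 9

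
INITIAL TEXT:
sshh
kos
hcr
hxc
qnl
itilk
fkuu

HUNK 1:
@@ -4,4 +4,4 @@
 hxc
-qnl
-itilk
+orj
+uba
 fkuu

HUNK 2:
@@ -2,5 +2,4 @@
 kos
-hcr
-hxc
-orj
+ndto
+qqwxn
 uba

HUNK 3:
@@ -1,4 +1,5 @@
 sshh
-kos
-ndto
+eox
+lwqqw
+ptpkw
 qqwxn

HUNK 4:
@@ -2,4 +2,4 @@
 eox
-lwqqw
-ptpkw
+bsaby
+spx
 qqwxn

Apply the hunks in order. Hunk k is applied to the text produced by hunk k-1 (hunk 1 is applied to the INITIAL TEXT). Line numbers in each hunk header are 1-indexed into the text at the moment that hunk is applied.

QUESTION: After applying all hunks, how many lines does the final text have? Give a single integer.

Hunk 1: at line 4 remove [qnl,itilk] add [orj,uba] -> 7 lines: sshh kos hcr hxc orj uba fkuu
Hunk 2: at line 2 remove [hcr,hxc,orj] add [ndto,qqwxn] -> 6 lines: sshh kos ndto qqwxn uba fkuu
Hunk 3: at line 1 remove [kos,ndto] add [eox,lwqqw,ptpkw] -> 7 lines: sshh eox lwqqw ptpkw qqwxn uba fkuu
Hunk 4: at line 2 remove [lwqqw,ptpkw] add [bsaby,spx] -> 7 lines: sshh eox bsaby spx qqwxn uba fkuu
Final line count: 7

Answer: 7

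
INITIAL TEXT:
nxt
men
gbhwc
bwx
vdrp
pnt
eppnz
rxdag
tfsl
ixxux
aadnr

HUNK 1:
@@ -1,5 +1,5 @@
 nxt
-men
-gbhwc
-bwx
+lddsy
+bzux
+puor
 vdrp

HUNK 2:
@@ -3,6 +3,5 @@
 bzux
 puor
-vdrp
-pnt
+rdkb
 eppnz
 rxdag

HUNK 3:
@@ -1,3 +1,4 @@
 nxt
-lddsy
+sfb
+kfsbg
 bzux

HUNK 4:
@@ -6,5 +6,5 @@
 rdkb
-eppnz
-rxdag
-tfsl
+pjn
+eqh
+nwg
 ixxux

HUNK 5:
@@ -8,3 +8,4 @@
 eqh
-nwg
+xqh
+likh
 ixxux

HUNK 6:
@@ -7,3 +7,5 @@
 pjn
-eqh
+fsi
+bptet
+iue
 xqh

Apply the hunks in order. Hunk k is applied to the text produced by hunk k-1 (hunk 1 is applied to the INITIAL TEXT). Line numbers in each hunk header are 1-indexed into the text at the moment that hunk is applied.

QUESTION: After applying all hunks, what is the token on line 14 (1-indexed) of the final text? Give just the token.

Answer: aadnr

Derivation:
Hunk 1: at line 1 remove [men,gbhwc,bwx] add [lddsy,bzux,puor] -> 11 lines: nxt lddsy bzux puor vdrp pnt eppnz rxdag tfsl ixxux aadnr
Hunk 2: at line 3 remove [vdrp,pnt] add [rdkb] -> 10 lines: nxt lddsy bzux puor rdkb eppnz rxdag tfsl ixxux aadnr
Hunk 3: at line 1 remove [lddsy] add [sfb,kfsbg] -> 11 lines: nxt sfb kfsbg bzux puor rdkb eppnz rxdag tfsl ixxux aadnr
Hunk 4: at line 6 remove [eppnz,rxdag,tfsl] add [pjn,eqh,nwg] -> 11 lines: nxt sfb kfsbg bzux puor rdkb pjn eqh nwg ixxux aadnr
Hunk 5: at line 8 remove [nwg] add [xqh,likh] -> 12 lines: nxt sfb kfsbg bzux puor rdkb pjn eqh xqh likh ixxux aadnr
Hunk 6: at line 7 remove [eqh] add [fsi,bptet,iue] -> 14 lines: nxt sfb kfsbg bzux puor rdkb pjn fsi bptet iue xqh likh ixxux aadnr
Final line 14: aadnr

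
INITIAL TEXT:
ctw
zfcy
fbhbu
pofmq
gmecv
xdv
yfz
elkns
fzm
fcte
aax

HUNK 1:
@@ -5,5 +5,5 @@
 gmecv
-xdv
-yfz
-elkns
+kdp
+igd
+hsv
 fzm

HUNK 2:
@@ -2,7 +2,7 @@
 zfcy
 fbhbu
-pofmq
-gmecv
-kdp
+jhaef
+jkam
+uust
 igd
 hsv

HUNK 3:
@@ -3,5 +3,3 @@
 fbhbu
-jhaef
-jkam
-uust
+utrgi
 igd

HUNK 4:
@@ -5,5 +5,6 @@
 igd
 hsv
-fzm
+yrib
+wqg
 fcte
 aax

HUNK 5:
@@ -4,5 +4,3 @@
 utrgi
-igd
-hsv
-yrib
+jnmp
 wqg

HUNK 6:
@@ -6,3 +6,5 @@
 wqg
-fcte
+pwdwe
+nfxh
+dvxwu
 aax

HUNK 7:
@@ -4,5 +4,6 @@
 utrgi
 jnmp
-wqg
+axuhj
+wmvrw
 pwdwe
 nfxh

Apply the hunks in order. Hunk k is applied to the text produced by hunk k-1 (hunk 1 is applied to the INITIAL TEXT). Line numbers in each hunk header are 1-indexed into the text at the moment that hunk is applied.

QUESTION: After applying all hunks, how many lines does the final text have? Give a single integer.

Hunk 1: at line 5 remove [xdv,yfz,elkns] add [kdp,igd,hsv] -> 11 lines: ctw zfcy fbhbu pofmq gmecv kdp igd hsv fzm fcte aax
Hunk 2: at line 2 remove [pofmq,gmecv,kdp] add [jhaef,jkam,uust] -> 11 lines: ctw zfcy fbhbu jhaef jkam uust igd hsv fzm fcte aax
Hunk 3: at line 3 remove [jhaef,jkam,uust] add [utrgi] -> 9 lines: ctw zfcy fbhbu utrgi igd hsv fzm fcte aax
Hunk 4: at line 5 remove [fzm] add [yrib,wqg] -> 10 lines: ctw zfcy fbhbu utrgi igd hsv yrib wqg fcte aax
Hunk 5: at line 4 remove [igd,hsv,yrib] add [jnmp] -> 8 lines: ctw zfcy fbhbu utrgi jnmp wqg fcte aax
Hunk 6: at line 6 remove [fcte] add [pwdwe,nfxh,dvxwu] -> 10 lines: ctw zfcy fbhbu utrgi jnmp wqg pwdwe nfxh dvxwu aax
Hunk 7: at line 4 remove [wqg] add [axuhj,wmvrw] -> 11 lines: ctw zfcy fbhbu utrgi jnmp axuhj wmvrw pwdwe nfxh dvxwu aax
Final line count: 11

Answer: 11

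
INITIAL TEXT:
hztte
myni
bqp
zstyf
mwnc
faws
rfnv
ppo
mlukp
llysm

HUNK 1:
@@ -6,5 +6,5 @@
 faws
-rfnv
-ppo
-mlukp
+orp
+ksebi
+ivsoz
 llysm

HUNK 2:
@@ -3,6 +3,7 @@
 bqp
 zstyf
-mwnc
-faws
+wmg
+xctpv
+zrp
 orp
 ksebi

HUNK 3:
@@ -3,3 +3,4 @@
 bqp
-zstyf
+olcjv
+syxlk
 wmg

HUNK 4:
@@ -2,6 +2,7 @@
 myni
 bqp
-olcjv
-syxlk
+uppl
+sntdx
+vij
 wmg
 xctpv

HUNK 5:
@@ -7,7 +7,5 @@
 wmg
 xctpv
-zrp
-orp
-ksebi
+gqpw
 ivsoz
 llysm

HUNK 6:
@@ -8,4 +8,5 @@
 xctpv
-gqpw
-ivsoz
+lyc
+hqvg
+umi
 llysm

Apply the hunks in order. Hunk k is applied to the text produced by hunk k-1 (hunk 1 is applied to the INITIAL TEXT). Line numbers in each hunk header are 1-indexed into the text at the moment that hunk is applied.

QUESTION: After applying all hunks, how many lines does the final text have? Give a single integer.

Answer: 12

Derivation:
Hunk 1: at line 6 remove [rfnv,ppo,mlukp] add [orp,ksebi,ivsoz] -> 10 lines: hztte myni bqp zstyf mwnc faws orp ksebi ivsoz llysm
Hunk 2: at line 3 remove [mwnc,faws] add [wmg,xctpv,zrp] -> 11 lines: hztte myni bqp zstyf wmg xctpv zrp orp ksebi ivsoz llysm
Hunk 3: at line 3 remove [zstyf] add [olcjv,syxlk] -> 12 lines: hztte myni bqp olcjv syxlk wmg xctpv zrp orp ksebi ivsoz llysm
Hunk 4: at line 2 remove [olcjv,syxlk] add [uppl,sntdx,vij] -> 13 lines: hztte myni bqp uppl sntdx vij wmg xctpv zrp orp ksebi ivsoz llysm
Hunk 5: at line 7 remove [zrp,orp,ksebi] add [gqpw] -> 11 lines: hztte myni bqp uppl sntdx vij wmg xctpv gqpw ivsoz llysm
Hunk 6: at line 8 remove [gqpw,ivsoz] add [lyc,hqvg,umi] -> 12 lines: hztte myni bqp uppl sntdx vij wmg xctpv lyc hqvg umi llysm
Final line count: 12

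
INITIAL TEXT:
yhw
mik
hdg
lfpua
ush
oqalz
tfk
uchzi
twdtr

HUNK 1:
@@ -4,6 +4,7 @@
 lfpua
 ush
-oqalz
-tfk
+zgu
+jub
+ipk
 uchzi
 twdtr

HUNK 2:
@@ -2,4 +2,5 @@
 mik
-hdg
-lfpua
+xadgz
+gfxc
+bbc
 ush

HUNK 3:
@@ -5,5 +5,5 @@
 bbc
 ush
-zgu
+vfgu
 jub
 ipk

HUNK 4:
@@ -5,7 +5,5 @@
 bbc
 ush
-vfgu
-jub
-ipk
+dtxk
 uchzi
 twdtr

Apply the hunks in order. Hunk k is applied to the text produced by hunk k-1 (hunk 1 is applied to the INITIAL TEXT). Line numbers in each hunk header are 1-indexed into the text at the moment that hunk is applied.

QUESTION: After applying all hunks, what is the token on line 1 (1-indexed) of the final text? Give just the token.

Answer: yhw

Derivation:
Hunk 1: at line 4 remove [oqalz,tfk] add [zgu,jub,ipk] -> 10 lines: yhw mik hdg lfpua ush zgu jub ipk uchzi twdtr
Hunk 2: at line 2 remove [hdg,lfpua] add [xadgz,gfxc,bbc] -> 11 lines: yhw mik xadgz gfxc bbc ush zgu jub ipk uchzi twdtr
Hunk 3: at line 5 remove [zgu] add [vfgu] -> 11 lines: yhw mik xadgz gfxc bbc ush vfgu jub ipk uchzi twdtr
Hunk 4: at line 5 remove [vfgu,jub,ipk] add [dtxk] -> 9 lines: yhw mik xadgz gfxc bbc ush dtxk uchzi twdtr
Final line 1: yhw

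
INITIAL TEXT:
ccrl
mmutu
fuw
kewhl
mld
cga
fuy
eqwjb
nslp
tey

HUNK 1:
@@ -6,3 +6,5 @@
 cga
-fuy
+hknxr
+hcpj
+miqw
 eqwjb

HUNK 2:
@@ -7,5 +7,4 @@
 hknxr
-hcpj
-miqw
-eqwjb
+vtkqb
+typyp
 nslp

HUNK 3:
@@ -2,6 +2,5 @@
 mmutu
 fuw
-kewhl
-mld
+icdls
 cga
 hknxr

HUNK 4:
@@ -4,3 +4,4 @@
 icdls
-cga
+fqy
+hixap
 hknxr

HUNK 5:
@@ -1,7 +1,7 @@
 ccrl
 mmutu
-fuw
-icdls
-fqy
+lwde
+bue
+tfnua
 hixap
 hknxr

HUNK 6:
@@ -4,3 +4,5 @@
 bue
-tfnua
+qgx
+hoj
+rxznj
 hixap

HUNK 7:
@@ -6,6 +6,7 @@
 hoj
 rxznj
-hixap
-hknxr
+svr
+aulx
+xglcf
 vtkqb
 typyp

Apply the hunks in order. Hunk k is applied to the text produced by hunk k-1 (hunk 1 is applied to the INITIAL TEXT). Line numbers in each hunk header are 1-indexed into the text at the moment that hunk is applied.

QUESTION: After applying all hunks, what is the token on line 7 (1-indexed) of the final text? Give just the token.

Answer: rxznj

Derivation:
Hunk 1: at line 6 remove [fuy] add [hknxr,hcpj,miqw] -> 12 lines: ccrl mmutu fuw kewhl mld cga hknxr hcpj miqw eqwjb nslp tey
Hunk 2: at line 7 remove [hcpj,miqw,eqwjb] add [vtkqb,typyp] -> 11 lines: ccrl mmutu fuw kewhl mld cga hknxr vtkqb typyp nslp tey
Hunk 3: at line 2 remove [kewhl,mld] add [icdls] -> 10 lines: ccrl mmutu fuw icdls cga hknxr vtkqb typyp nslp tey
Hunk 4: at line 4 remove [cga] add [fqy,hixap] -> 11 lines: ccrl mmutu fuw icdls fqy hixap hknxr vtkqb typyp nslp tey
Hunk 5: at line 1 remove [fuw,icdls,fqy] add [lwde,bue,tfnua] -> 11 lines: ccrl mmutu lwde bue tfnua hixap hknxr vtkqb typyp nslp tey
Hunk 6: at line 4 remove [tfnua] add [qgx,hoj,rxznj] -> 13 lines: ccrl mmutu lwde bue qgx hoj rxznj hixap hknxr vtkqb typyp nslp tey
Hunk 7: at line 6 remove [hixap,hknxr] add [svr,aulx,xglcf] -> 14 lines: ccrl mmutu lwde bue qgx hoj rxznj svr aulx xglcf vtkqb typyp nslp tey
Final line 7: rxznj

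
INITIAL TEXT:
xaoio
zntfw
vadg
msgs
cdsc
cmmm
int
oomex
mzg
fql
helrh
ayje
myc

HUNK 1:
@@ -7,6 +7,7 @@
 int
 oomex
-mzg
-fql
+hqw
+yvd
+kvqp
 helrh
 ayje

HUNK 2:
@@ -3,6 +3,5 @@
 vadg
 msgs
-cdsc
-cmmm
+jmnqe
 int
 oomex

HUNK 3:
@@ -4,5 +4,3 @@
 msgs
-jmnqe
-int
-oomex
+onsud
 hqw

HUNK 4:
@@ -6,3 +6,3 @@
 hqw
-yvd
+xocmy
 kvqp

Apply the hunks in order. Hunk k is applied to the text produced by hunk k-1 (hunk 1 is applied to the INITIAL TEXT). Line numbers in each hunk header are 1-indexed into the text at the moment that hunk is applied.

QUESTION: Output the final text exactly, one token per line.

Hunk 1: at line 7 remove [mzg,fql] add [hqw,yvd,kvqp] -> 14 lines: xaoio zntfw vadg msgs cdsc cmmm int oomex hqw yvd kvqp helrh ayje myc
Hunk 2: at line 3 remove [cdsc,cmmm] add [jmnqe] -> 13 lines: xaoio zntfw vadg msgs jmnqe int oomex hqw yvd kvqp helrh ayje myc
Hunk 3: at line 4 remove [jmnqe,int,oomex] add [onsud] -> 11 lines: xaoio zntfw vadg msgs onsud hqw yvd kvqp helrh ayje myc
Hunk 4: at line 6 remove [yvd] add [xocmy] -> 11 lines: xaoio zntfw vadg msgs onsud hqw xocmy kvqp helrh ayje myc

Answer: xaoio
zntfw
vadg
msgs
onsud
hqw
xocmy
kvqp
helrh
ayje
myc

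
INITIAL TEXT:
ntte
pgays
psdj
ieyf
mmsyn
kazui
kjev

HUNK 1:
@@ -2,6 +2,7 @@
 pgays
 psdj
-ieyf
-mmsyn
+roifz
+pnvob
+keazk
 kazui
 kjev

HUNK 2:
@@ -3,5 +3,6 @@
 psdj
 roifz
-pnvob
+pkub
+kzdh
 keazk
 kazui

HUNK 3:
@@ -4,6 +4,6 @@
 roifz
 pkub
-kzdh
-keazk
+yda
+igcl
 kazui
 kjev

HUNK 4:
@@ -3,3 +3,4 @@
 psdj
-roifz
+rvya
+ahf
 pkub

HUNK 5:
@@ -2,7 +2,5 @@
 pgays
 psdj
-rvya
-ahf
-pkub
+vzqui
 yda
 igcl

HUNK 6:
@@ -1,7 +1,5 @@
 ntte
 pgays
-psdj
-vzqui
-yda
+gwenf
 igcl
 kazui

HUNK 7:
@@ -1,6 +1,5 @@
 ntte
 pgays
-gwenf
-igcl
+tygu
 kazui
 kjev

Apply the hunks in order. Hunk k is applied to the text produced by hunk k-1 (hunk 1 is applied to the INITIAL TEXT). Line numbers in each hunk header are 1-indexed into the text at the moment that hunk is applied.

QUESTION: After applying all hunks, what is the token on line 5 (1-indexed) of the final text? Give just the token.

Hunk 1: at line 2 remove [ieyf,mmsyn] add [roifz,pnvob,keazk] -> 8 lines: ntte pgays psdj roifz pnvob keazk kazui kjev
Hunk 2: at line 3 remove [pnvob] add [pkub,kzdh] -> 9 lines: ntte pgays psdj roifz pkub kzdh keazk kazui kjev
Hunk 3: at line 4 remove [kzdh,keazk] add [yda,igcl] -> 9 lines: ntte pgays psdj roifz pkub yda igcl kazui kjev
Hunk 4: at line 3 remove [roifz] add [rvya,ahf] -> 10 lines: ntte pgays psdj rvya ahf pkub yda igcl kazui kjev
Hunk 5: at line 2 remove [rvya,ahf,pkub] add [vzqui] -> 8 lines: ntte pgays psdj vzqui yda igcl kazui kjev
Hunk 6: at line 1 remove [psdj,vzqui,yda] add [gwenf] -> 6 lines: ntte pgays gwenf igcl kazui kjev
Hunk 7: at line 1 remove [gwenf,igcl] add [tygu] -> 5 lines: ntte pgays tygu kazui kjev
Final line 5: kjev

Answer: kjev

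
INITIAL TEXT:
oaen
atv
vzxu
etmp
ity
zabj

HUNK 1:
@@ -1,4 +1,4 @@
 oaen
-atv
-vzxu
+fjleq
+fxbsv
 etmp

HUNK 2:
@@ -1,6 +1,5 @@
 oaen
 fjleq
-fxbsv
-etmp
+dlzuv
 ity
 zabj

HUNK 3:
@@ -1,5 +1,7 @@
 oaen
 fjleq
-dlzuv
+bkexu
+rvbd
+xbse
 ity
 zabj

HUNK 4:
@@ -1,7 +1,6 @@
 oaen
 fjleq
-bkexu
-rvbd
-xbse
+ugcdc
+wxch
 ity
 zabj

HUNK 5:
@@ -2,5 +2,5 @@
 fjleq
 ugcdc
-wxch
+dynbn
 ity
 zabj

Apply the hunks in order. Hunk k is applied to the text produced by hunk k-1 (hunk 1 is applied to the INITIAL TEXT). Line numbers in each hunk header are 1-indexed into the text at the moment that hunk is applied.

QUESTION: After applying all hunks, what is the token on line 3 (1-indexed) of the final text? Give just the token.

Hunk 1: at line 1 remove [atv,vzxu] add [fjleq,fxbsv] -> 6 lines: oaen fjleq fxbsv etmp ity zabj
Hunk 2: at line 1 remove [fxbsv,etmp] add [dlzuv] -> 5 lines: oaen fjleq dlzuv ity zabj
Hunk 3: at line 1 remove [dlzuv] add [bkexu,rvbd,xbse] -> 7 lines: oaen fjleq bkexu rvbd xbse ity zabj
Hunk 4: at line 1 remove [bkexu,rvbd,xbse] add [ugcdc,wxch] -> 6 lines: oaen fjleq ugcdc wxch ity zabj
Hunk 5: at line 2 remove [wxch] add [dynbn] -> 6 lines: oaen fjleq ugcdc dynbn ity zabj
Final line 3: ugcdc

Answer: ugcdc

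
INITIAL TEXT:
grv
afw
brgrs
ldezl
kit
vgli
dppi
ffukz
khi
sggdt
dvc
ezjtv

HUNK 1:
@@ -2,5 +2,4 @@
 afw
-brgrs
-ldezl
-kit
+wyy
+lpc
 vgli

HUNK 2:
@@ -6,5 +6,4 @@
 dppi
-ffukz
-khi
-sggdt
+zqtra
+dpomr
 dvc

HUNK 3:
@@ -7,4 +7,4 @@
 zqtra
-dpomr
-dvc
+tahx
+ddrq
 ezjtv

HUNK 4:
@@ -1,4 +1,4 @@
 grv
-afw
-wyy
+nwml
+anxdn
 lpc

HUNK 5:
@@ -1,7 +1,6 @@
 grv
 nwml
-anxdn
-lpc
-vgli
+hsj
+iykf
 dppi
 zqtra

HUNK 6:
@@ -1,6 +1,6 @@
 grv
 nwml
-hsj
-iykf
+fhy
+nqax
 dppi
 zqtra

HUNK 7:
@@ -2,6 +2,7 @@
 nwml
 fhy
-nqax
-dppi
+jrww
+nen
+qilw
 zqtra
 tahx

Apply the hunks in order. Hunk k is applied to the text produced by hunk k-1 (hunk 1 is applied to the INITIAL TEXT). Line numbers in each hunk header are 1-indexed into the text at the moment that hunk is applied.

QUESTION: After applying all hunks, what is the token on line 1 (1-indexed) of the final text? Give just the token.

Answer: grv

Derivation:
Hunk 1: at line 2 remove [brgrs,ldezl,kit] add [wyy,lpc] -> 11 lines: grv afw wyy lpc vgli dppi ffukz khi sggdt dvc ezjtv
Hunk 2: at line 6 remove [ffukz,khi,sggdt] add [zqtra,dpomr] -> 10 lines: grv afw wyy lpc vgli dppi zqtra dpomr dvc ezjtv
Hunk 3: at line 7 remove [dpomr,dvc] add [tahx,ddrq] -> 10 lines: grv afw wyy lpc vgli dppi zqtra tahx ddrq ezjtv
Hunk 4: at line 1 remove [afw,wyy] add [nwml,anxdn] -> 10 lines: grv nwml anxdn lpc vgli dppi zqtra tahx ddrq ezjtv
Hunk 5: at line 1 remove [anxdn,lpc,vgli] add [hsj,iykf] -> 9 lines: grv nwml hsj iykf dppi zqtra tahx ddrq ezjtv
Hunk 6: at line 1 remove [hsj,iykf] add [fhy,nqax] -> 9 lines: grv nwml fhy nqax dppi zqtra tahx ddrq ezjtv
Hunk 7: at line 2 remove [nqax,dppi] add [jrww,nen,qilw] -> 10 lines: grv nwml fhy jrww nen qilw zqtra tahx ddrq ezjtv
Final line 1: grv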